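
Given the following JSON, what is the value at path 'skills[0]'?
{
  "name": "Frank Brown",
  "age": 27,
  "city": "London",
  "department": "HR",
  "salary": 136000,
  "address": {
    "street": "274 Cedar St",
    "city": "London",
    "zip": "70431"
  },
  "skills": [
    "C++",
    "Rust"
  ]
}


Query: skills[0]
Path: skills -> first element
Value: C++

C++


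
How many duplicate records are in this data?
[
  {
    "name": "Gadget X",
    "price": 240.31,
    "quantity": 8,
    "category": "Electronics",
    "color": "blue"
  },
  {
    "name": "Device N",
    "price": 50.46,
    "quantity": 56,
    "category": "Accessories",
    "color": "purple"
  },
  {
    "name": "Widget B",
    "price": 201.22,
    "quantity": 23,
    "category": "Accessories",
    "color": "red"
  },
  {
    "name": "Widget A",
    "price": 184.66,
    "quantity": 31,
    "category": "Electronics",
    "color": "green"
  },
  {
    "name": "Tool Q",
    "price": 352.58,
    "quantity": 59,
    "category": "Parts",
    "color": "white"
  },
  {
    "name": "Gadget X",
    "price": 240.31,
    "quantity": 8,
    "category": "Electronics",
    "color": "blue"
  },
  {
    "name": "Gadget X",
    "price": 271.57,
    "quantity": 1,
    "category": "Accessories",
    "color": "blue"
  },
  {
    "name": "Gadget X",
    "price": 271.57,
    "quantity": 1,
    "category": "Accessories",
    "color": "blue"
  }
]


Checking 8 records for duplicates:

  Row 1: Gadget X ($240.31, qty 8)
  Row 2: Device N ($50.46, qty 56)
  Row 3: Widget B ($201.22, qty 23)
  Row 4: Widget A ($184.66, qty 31)
  Row 5: Tool Q ($352.58, qty 59)
  Row 6: Gadget X ($240.31, qty 8) <-- DUPLICATE
  Row 7: Gadget X ($271.57, qty 1)
  Row 8: Gadget X ($271.57, qty 1) <-- DUPLICATE

Duplicates found: 2
Unique records: 6

2 duplicates, 6 unique


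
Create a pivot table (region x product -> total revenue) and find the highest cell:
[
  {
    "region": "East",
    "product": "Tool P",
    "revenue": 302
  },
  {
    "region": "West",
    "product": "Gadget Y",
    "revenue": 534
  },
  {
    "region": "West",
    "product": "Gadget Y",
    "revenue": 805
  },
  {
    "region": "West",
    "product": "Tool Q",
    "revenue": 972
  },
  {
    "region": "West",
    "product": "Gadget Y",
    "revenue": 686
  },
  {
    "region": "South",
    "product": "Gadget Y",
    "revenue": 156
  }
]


Pivot: region (rows) x product (columns) -> total revenue

     Gadget Y      Tool P        Tool Q      
East             0           302             0  
South          156             0             0  
West          2025             0           972  

Highest: West / Gadget Y = $2025

West / Gadget Y = $2025


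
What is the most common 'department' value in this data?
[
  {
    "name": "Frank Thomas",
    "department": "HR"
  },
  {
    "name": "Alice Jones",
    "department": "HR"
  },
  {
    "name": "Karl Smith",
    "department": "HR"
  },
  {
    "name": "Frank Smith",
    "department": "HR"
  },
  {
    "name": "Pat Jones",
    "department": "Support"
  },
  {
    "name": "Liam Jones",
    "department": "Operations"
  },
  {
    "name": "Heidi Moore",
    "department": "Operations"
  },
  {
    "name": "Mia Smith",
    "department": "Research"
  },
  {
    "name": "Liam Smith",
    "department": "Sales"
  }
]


Counting 'department' values across 9 records:

  HR: 4 ####
  Operations: 2 ##
  Support: 1 #
  Research: 1 #
  Sales: 1 #

Most common: HR (4 times)

HR (4 times)


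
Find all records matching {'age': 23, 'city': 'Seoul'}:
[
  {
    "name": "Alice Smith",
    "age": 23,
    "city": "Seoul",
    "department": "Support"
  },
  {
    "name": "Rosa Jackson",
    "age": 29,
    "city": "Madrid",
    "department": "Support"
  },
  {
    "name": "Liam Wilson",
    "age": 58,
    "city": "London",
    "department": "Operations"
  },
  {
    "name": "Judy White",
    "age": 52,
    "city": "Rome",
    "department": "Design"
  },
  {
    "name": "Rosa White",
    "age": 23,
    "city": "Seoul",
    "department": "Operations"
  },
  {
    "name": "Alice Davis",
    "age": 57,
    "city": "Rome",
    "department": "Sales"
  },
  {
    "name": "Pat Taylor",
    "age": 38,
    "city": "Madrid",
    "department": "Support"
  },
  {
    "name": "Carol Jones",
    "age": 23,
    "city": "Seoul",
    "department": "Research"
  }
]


Search criteria: {'age': 23, 'city': 'Seoul'}

Checking 8 records:
  Alice Smith: {age: 23, city: Seoul} <-- MATCH
  Rosa Jackson: {age: 29, city: Madrid}
  Liam Wilson: {age: 58, city: London}
  Judy White: {age: 52, city: Rome}
  Rosa White: {age: 23, city: Seoul} <-- MATCH
  Alice Davis: {age: 57, city: Rome}
  Pat Taylor: {age: 38, city: Madrid}
  Carol Jones: {age: 23, city: Seoul} <-- MATCH

Matches: ["Alice Smith", "Rosa White", "Carol Jones"]

["Alice Smith", "Rosa White", "Carol Jones"]


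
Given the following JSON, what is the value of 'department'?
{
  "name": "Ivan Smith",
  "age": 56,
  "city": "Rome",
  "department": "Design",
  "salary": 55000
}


Looking up field 'department'
Value: Design

Design


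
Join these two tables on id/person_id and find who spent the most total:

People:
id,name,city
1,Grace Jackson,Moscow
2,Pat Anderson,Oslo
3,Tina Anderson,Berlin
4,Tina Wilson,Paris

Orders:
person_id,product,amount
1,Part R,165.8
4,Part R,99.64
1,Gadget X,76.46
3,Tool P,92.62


Join on: people.id = orders.person_id

Joined rows:
  Grace Jackson (Moscow) bought Part R for $165.8
  Tina Wilson (Paris) bought Part R for $99.64
  Grace Jackson (Moscow) bought Gadget X for $76.46
  Tina Anderson (Berlin) bought Tool P for $92.62

Total per person:
  Grace Jackson: $242.26
  Tina Wilson: $99.64
  Tina Anderson: $92.62

Top spender: Grace Jackson ($242.26)

Grace Jackson ($242.26)


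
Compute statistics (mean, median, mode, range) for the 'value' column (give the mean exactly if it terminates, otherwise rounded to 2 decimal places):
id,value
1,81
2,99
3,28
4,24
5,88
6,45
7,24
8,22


Data: [81, 99, 28, 24, 88, 45, 24, 22]
Count: 8
Sum: 411
Mean: 411/8 = 51.375
Sorted: [22, 24, 24, 28, 45, 81, 88, 99]
Median: 36.5
Mode: 24 (2 times)
Range: 99 - 22 = 77
Min: 22, Max: 99

mean=51.375, median=36.5, mode=24, range=77


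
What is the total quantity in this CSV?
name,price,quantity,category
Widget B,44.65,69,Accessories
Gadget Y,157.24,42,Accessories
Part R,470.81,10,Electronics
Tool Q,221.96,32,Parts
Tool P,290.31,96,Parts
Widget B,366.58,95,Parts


Computing total quantity:
Values: [69, 42, 10, 32, 96, 95]
Sum = 344

344


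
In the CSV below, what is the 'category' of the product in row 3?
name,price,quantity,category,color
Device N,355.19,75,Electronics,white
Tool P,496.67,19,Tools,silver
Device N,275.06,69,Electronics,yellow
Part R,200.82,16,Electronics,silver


Query: Row 3 ('Device N'), column 'category'
Value: Electronics

Electronics


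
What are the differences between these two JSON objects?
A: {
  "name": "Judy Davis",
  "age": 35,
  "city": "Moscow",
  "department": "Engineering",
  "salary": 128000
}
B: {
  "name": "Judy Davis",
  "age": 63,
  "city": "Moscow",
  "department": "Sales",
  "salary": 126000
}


Comparing each field (in key order):
  name: same
  age: DIFFERENT
  city: same
  department: DIFFERENT
  salary: DIFFERENT
Differences:
  age: 35 -> 63
  department: Engineering -> Sales
  salary: 128000 -> 126000

3 field(s) changed

3 changes: age, department, salary


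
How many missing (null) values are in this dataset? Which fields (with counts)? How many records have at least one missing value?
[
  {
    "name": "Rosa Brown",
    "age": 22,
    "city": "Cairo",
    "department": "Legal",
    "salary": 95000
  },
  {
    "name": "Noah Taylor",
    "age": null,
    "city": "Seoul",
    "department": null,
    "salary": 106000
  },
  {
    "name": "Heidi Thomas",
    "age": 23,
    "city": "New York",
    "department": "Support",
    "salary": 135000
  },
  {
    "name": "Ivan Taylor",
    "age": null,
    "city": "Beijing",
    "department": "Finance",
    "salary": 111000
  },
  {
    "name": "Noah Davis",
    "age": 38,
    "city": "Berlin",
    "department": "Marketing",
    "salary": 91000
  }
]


Checking for missing (null) values in 5 records:

  Rosa Brown: complete
  Noah Taylor: age, department
  Heidi Thomas: complete
  Ivan Taylor: age
  Noah Davis: complete

Per field:
  name: 0 missing
  age: 2 missing
  city: 0 missing
  department: 1 missing
  salary: 0 missing

Total missing values: 3
Records with any missing: 2

3 missing values (age: 2, department: 1); 2 incomplete records


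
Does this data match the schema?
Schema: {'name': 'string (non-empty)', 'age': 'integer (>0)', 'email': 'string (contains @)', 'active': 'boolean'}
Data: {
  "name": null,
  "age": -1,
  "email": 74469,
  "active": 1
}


Validating each field against schema:
  name: FAIL (null is not a string)
  age: FAIL (-1 is not > 0)
  email: FAIL (74469 is not a string)
  active: FAIL (1 is not a boolean)

Result: INVALID (4 errors: name, age, email, active)

INVALID (4 errors: name, age, email, active)


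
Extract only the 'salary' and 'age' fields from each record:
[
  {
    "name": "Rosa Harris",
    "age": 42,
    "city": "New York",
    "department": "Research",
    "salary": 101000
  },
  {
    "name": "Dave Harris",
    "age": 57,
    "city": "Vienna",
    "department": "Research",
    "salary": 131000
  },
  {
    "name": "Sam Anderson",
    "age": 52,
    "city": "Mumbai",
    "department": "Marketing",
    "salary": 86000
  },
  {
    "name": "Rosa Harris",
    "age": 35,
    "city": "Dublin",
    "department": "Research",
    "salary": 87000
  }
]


Original: 4 records with fields: name, age, city, department, salary
Keep: ['salary', 'age']
Drop: ['name', 'city', 'department']
Result: 4 records, 2 fields each

[
  {
    "salary": 101000,
    "age": 42
  },
  {
    "salary": 131000,
    "age": 57
  },
  {
    "salary": 86000,
    "age": 52
  },
  {
    "salary": 87000,
    "age": 35
  }
]


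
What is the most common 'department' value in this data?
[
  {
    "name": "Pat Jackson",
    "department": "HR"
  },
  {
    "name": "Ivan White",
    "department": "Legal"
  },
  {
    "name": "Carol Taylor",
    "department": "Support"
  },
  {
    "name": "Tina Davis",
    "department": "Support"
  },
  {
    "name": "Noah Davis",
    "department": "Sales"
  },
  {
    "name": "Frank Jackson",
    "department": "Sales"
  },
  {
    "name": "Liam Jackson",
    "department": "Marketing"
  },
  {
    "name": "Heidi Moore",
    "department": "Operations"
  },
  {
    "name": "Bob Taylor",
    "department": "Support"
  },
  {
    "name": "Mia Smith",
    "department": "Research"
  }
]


Counting 'department' values across 10 records:

  Support: 3 ###
  Sales: 2 ##
  HR: 1 #
  Legal: 1 #
  Marketing: 1 #
  Operations: 1 #
  Research: 1 #

Most common: Support (3 times)

Support (3 times)


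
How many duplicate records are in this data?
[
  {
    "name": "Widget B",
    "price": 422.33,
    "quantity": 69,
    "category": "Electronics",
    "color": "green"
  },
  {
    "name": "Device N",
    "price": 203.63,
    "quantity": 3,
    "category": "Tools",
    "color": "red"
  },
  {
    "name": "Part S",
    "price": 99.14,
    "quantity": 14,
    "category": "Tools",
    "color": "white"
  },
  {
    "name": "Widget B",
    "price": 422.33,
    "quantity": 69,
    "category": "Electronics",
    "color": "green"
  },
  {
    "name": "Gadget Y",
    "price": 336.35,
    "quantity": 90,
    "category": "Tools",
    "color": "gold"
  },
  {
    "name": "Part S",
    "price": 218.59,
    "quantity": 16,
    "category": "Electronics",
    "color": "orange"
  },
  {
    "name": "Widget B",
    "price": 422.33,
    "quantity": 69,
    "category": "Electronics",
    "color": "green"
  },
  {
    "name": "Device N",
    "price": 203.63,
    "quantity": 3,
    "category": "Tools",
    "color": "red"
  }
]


Checking 8 records for duplicates:

  Row 1: Widget B ($422.33, qty 69)
  Row 2: Device N ($203.63, qty 3)
  Row 3: Part S ($99.14, qty 14)
  Row 4: Widget B ($422.33, qty 69) <-- DUPLICATE
  Row 5: Gadget Y ($336.35, qty 90)
  Row 6: Part S ($218.59, qty 16)
  Row 7: Widget B ($422.33, qty 69) <-- DUPLICATE
  Row 8: Device N ($203.63, qty 3) <-- DUPLICATE

Duplicates found: 3
Unique records: 5

3 duplicates, 5 unique


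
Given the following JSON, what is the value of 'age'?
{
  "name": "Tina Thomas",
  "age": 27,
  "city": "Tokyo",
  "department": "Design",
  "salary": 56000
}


Looking up field 'age'
Value: 27

27


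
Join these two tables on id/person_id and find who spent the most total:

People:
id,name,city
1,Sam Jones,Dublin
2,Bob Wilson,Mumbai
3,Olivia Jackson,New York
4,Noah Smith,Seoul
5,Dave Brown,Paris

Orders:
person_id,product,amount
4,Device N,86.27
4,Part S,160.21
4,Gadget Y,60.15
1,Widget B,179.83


Join on: people.id = orders.person_id

Joined rows:
  Noah Smith (Seoul) bought Device N for $86.27
  Noah Smith (Seoul) bought Part S for $160.21
  Noah Smith (Seoul) bought Gadget Y for $60.15
  Sam Jones (Dublin) bought Widget B for $179.83

Total per person:
  Noah Smith: $306.63
  Sam Jones: $179.83

Top spender: Noah Smith ($306.63)

Noah Smith ($306.63)


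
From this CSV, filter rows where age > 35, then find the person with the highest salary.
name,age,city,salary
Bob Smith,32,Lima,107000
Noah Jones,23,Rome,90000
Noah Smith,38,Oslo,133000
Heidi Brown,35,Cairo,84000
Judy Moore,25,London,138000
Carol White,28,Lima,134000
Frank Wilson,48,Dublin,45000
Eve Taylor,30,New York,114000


Filter: age > 35
Sort by: salary (descending)

Filtered records (2):
  Noah Smith, age 38, salary $133000
  Frank Wilson, age 48, salary $45000

Highest salary: Noah Smith ($133000)

Noah Smith


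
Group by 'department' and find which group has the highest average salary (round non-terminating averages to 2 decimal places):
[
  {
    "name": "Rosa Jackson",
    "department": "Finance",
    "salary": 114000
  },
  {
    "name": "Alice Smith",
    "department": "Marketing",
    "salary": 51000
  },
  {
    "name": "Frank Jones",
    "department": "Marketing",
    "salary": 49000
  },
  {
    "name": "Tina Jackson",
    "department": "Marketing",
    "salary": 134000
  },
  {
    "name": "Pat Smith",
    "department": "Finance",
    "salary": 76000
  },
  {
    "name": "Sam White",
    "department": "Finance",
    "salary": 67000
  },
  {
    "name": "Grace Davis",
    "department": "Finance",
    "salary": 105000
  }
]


Group by: department

Groups:
  Finance: 4 people, avg salary = 362000/4 = $90500
  Marketing: 3 people, avg salary = 234000/3 = $78000

Highest average salary: Finance ($90500)

Finance ($90500)


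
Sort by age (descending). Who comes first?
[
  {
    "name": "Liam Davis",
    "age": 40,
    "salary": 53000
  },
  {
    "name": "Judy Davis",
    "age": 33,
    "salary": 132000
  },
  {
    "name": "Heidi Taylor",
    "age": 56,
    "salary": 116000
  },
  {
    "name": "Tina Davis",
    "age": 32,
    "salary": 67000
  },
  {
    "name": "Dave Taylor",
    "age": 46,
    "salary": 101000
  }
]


Sort by: age (descending)

Sorted order:
  1. Heidi Taylor (age = 56)
  2. Dave Taylor (age = 46)
  3. Liam Davis (age = 40)
  4. Judy Davis (age = 33)
  5. Tina Davis (age = 32)

First: Heidi Taylor

Heidi Taylor


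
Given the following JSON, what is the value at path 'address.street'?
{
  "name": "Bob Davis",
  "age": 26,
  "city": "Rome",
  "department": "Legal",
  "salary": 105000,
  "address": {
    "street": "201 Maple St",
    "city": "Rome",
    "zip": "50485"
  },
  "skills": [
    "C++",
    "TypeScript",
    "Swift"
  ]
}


Query: address.street
Path: address -> street
Value: 201 Maple St

201 Maple St


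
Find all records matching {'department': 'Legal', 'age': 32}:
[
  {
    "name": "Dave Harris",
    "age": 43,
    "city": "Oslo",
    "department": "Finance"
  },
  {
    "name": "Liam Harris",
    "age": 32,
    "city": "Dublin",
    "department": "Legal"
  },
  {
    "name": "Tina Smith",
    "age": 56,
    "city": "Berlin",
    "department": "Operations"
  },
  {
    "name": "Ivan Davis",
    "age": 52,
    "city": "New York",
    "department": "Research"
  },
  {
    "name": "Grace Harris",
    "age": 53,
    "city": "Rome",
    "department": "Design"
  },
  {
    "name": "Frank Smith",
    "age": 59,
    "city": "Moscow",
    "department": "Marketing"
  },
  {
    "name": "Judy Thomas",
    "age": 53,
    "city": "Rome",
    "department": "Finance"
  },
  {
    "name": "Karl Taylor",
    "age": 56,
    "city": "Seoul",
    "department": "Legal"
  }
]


Search criteria: {'department': 'Legal', 'age': 32}

Checking 8 records:
  Dave Harris: {department: Finance, age: 43}
  Liam Harris: {department: Legal, age: 32} <-- MATCH
  Tina Smith: {department: Operations, age: 56}
  Ivan Davis: {department: Research, age: 52}
  Grace Harris: {department: Design, age: 53}
  Frank Smith: {department: Marketing, age: 59}
  Judy Thomas: {department: Finance, age: 53}
  Karl Taylor: {department: Legal, age: 56}

Matches: ["Liam Harris"]

["Liam Harris"]


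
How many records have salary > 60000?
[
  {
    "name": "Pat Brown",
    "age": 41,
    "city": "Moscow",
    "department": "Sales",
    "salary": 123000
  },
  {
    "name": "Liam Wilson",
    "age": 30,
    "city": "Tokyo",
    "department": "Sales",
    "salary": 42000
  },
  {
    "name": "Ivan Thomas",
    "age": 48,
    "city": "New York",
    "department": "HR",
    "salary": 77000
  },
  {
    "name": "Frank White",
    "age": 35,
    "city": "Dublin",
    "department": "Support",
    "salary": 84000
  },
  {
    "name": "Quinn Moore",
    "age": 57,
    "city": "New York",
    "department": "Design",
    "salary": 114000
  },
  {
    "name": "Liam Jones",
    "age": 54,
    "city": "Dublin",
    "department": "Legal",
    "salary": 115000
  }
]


Data: 6 records
Condition: salary > 60000

Checking each record:
  Pat Brown: 123000 MATCH
  Liam Wilson: 42000
  Ivan Thomas: 77000 MATCH
  Frank White: 84000 MATCH
  Quinn Moore: 114000 MATCH
  Liam Jones: 115000 MATCH

Count: 5

5


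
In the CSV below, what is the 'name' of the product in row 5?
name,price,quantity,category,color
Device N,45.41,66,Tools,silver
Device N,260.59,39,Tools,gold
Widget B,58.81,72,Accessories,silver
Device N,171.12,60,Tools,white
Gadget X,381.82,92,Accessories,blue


Query: Row 5 ('Gadget X'), column 'name'
Value: Gadget X

Gadget X


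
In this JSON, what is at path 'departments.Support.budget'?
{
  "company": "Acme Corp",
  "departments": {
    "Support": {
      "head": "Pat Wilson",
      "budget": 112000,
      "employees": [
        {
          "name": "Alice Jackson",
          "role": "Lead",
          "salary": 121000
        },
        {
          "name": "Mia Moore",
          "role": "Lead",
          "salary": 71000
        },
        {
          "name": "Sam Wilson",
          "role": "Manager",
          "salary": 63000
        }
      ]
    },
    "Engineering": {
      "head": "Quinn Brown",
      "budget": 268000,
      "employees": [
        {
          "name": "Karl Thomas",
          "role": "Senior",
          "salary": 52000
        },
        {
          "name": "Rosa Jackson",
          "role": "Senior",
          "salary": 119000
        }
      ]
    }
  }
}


Path: departments.Support.budget

Navigate:
  -> departments
  -> Support
  -> budget = 112000

112000


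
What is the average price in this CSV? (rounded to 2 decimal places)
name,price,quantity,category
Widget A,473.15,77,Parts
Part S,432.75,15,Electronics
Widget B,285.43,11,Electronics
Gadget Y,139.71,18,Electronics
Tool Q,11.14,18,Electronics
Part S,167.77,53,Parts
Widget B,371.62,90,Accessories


Computing average price:
Values: [473.15, 432.75, 285.43, 139.71, 11.14, 167.77, 371.62]
Sum = 1881.57
Count = 7
Average = 1881.57/7 ≈ 268.80 (rounded to 2 decimal places)

268.80


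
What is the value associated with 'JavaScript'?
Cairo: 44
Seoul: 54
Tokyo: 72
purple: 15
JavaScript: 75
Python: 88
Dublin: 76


Looking up key 'JavaScript'
Value: 75

75


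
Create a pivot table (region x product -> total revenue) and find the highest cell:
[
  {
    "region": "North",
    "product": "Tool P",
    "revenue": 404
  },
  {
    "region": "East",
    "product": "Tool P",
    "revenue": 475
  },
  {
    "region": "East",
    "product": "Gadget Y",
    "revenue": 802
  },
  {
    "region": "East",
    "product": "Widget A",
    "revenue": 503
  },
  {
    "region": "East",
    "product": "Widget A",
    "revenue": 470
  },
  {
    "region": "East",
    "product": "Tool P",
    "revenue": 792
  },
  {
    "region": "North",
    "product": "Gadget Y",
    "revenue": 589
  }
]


Pivot: region (rows) x product (columns) -> total revenue

     Gadget Y      Tool P        Widget A    
East           802          1267           973  
North          589           404             0  

Highest: East / Tool P = $1267

East / Tool P = $1267


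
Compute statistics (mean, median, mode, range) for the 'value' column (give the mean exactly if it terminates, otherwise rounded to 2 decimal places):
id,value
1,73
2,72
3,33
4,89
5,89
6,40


Data: [73, 72, 33, 89, 89, 40]
Count: 6
Sum: 396
Mean: 396/6 = 66
Sorted: [33, 40, 72, 73, 89, 89]
Median: 72.5
Mode: 89 (2 times)
Range: 89 - 33 = 56
Min: 33, Max: 89

mean=66, median=72.5, mode=89, range=56


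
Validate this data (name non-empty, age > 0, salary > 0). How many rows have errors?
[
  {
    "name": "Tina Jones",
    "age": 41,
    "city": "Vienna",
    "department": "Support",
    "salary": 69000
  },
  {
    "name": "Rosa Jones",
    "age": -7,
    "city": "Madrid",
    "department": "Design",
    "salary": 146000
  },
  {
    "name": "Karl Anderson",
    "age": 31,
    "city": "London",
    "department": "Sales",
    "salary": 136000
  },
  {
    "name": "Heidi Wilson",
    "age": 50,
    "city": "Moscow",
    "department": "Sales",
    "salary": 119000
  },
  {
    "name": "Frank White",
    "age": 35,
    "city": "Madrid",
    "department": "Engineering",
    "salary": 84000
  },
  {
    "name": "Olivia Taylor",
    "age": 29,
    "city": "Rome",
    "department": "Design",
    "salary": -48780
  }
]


Validating 6 records:
Rules: name non-empty, age > 0, salary > 0

  Row 1 (Tina Jones): OK
  Row 2 (Rosa Jones): negative age: -7
  Row 3 (Karl Anderson): OK
  Row 4 (Heidi Wilson): OK
  Row 5 (Frank White): OK
  Row 6 (Olivia Taylor): negative salary: -48780

Total errors: 2

2 errors


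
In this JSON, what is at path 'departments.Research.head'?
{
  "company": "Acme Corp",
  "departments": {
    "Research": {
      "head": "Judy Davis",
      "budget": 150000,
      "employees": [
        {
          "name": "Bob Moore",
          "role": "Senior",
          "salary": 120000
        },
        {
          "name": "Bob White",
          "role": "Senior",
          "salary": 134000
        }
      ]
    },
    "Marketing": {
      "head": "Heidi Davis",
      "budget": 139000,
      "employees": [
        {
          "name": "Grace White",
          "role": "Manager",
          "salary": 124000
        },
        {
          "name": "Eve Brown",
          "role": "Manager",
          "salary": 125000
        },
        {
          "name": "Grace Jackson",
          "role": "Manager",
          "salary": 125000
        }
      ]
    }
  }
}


Path: departments.Research.head

Navigate:
  -> departments
  -> Research
  -> head = 'Judy Davis'

Judy Davis


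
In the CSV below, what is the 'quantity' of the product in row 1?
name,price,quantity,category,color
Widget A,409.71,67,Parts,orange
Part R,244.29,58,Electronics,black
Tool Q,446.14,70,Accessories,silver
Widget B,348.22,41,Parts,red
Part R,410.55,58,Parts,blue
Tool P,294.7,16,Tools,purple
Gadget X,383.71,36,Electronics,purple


Query: Row 1 ('Widget A'), column 'quantity'
Value: 67

67


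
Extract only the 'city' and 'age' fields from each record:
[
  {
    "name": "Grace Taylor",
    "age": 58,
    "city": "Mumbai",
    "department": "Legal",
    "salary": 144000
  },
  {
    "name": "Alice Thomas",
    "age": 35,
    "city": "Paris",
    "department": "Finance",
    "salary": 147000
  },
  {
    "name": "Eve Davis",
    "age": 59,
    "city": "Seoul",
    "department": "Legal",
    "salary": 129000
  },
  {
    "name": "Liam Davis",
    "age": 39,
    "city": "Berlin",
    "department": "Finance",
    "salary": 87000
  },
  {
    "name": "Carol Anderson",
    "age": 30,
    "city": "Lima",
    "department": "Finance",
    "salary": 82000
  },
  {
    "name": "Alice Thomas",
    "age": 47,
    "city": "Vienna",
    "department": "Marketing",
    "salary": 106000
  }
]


Original: 6 records with fields: name, age, city, department, salary
Keep: ['city', 'age']
Drop: ['name', 'department', 'salary']
Result: 6 records, 2 fields each

[
  {
    "city": "Mumbai",
    "age": 58
  },
  {
    "city": "Paris",
    "age": 35
  },
  {
    "city": "Seoul",
    "age": 59
  },
  {
    "city": "Berlin",
    "age": 39
  },
  {
    "city": "Lima",
    "age": 30
  },
  {
    "city": "Vienna",
    "age": 47
  }
]


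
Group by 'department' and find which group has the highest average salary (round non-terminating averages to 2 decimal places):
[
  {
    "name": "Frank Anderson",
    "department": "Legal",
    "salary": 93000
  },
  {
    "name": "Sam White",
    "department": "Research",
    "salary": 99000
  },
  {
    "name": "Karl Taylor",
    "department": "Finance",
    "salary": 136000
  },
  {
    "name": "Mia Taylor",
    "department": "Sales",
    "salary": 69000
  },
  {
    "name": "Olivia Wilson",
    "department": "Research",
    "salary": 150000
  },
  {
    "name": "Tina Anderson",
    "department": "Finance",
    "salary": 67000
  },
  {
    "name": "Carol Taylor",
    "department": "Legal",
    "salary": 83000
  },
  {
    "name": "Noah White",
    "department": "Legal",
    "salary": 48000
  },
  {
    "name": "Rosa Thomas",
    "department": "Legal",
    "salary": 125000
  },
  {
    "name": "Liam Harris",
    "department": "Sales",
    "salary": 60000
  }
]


Group by: department

Groups:
  Finance: 2 people, avg salary = 203000/2 = $101500
  Legal: 4 people, avg salary = 349000/4 = $87250
  Research: 2 people, avg salary = 249000/2 = $124500
  Sales: 2 people, avg salary = 129000/2 = $64500

Highest average salary: Research ($124500)

Research ($124500)


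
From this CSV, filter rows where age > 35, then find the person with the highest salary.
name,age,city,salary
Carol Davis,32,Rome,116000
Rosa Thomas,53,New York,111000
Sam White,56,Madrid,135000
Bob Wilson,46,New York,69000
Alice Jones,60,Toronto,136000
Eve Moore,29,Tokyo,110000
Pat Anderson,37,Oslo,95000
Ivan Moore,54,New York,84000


Filter: age > 35
Sort by: salary (descending)

Filtered records (6):
  Alice Jones, age 60, salary $136000
  Sam White, age 56, salary $135000
  Rosa Thomas, age 53, salary $111000
  Pat Anderson, age 37, salary $95000
  Ivan Moore, age 54, salary $84000
  Bob Wilson, age 46, salary $69000

Highest salary: Alice Jones ($136000)

Alice Jones


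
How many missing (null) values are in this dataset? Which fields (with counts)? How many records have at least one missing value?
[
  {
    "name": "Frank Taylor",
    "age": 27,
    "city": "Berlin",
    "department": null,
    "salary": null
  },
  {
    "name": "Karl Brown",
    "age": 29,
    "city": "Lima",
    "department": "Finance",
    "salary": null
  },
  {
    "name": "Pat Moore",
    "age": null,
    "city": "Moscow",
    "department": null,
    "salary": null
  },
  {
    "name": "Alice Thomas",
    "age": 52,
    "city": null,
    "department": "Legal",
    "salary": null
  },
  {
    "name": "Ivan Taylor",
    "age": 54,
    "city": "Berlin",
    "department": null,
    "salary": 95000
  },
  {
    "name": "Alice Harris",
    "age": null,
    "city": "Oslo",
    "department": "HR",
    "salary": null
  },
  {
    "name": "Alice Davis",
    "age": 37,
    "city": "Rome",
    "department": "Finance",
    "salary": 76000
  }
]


Checking for missing (null) values in 7 records:

  Frank Taylor: department, salary
  Karl Brown: salary
  Pat Moore: age, department, salary
  Alice Thomas: city, salary
  Ivan Taylor: department
  Alice Harris: age, salary
  Alice Davis: complete

Per field:
  name: 0 missing
  age: 2 missing
  city: 1 missing
  department: 3 missing
  salary: 5 missing

Total missing values: 11
Records with any missing: 6

11 missing values (age: 2, city: 1, department: 3, salary: 5); 6 incomplete records


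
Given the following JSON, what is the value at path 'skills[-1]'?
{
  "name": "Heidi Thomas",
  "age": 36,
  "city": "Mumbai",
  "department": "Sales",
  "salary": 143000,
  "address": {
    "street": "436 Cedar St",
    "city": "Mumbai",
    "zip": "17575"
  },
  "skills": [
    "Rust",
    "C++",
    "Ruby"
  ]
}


Query: skills[-1]
Path: skills -> last element
Value: Ruby

Ruby


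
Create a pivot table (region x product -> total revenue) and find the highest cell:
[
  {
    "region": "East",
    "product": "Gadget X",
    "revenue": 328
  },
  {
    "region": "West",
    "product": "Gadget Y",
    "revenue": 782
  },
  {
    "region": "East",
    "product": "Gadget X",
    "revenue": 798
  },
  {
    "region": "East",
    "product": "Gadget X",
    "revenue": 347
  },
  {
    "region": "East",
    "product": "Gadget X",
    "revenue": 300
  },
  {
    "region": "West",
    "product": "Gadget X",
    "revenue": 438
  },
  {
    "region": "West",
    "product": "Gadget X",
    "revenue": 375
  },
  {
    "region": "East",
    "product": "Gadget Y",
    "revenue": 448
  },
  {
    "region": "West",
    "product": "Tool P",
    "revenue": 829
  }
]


Pivot: region (rows) x product (columns) -> total revenue

     Gadget X      Gadget Y      Tool P      
East          1773           448             0  
West           813           782           829  

Highest: East / Gadget X = $1773

East / Gadget X = $1773


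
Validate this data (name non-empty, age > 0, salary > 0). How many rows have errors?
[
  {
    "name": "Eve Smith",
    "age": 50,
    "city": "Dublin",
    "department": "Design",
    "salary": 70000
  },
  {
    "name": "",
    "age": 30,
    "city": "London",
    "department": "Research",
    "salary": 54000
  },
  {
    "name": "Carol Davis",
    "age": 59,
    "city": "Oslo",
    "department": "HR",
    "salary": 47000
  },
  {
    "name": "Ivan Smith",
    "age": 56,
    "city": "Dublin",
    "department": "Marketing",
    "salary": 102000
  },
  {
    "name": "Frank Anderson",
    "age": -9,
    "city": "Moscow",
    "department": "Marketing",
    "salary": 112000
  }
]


Validating 5 records:
Rules: name non-empty, age > 0, salary > 0

  Row 1 (Eve Smith): OK
  Row 2 (???): empty name
  Row 3 (Carol Davis): OK
  Row 4 (Ivan Smith): OK
  Row 5 (Frank Anderson): negative age: -9

Total errors: 2

2 errors


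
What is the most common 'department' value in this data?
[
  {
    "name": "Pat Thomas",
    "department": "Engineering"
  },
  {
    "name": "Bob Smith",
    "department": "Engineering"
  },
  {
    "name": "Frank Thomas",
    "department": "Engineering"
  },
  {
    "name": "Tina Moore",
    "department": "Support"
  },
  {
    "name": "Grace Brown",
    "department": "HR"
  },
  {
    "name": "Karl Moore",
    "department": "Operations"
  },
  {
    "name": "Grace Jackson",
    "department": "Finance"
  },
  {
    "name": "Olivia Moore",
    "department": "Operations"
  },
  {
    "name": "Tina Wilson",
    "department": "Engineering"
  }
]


Counting 'department' values across 9 records:

  Engineering: 4 ####
  Operations: 2 ##
  Support: 1 #
  HR: 1 #
  Finance: 1 #

Most common: Engineering (4 times)

Engineering (4 times)


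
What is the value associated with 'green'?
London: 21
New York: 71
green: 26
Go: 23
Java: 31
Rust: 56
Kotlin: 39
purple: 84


Looking up key 'green'
Value: 26

26


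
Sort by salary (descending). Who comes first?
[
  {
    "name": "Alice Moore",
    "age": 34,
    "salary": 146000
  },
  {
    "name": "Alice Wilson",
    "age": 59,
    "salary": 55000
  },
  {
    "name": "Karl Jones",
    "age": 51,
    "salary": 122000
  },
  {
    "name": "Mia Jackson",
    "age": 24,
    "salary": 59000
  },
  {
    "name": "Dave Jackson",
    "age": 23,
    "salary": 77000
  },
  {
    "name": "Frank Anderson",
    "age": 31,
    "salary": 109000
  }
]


Sort by: salary (descending)

Sorted order:
  1. Alice Moore (salary = 146000)
  2. Karl Jones (salary = 122000)
  3. Frank Anderson (salary = 109000)
  4. Dave Jackson (salary = 77000)
  5. Mia Jackson (salary = 59000)
  6. Alice Wilson (salary = 55000)

First: Alice Moore

Alice Moore


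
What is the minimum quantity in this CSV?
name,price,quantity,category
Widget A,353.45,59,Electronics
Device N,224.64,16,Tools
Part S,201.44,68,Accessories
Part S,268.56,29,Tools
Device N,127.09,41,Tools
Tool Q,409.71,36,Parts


Computing minimum quantity:
Values: [59, 16, 68, 29, 41, 36]
Min = 16

16


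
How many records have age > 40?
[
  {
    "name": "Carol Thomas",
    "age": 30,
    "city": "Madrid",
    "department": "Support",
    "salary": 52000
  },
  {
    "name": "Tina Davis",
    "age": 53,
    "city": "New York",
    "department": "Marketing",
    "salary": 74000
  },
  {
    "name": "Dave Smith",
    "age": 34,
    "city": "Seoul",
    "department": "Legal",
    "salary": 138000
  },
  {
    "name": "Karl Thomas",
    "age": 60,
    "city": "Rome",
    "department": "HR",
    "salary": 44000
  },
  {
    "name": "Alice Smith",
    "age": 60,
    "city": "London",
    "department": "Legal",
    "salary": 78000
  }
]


Data: 5 records
Condition: age > 40

Checking each record:
  Carol Thomas: 30
  Tina Davis: 53 MATCH
  Dave Smith: 34
  Karl Thomas: 60 MATCH
  Alice Smith: 60 MATCH

Count: 3

3


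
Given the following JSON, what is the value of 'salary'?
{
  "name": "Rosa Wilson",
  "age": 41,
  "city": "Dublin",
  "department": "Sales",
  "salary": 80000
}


Looking up field 'salary'
Value: 80000

80000


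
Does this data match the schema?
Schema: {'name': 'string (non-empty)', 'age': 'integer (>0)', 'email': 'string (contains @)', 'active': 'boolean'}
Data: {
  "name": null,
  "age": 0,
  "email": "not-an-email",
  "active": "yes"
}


Validating each field against schema:
  name: FAIL (null is not a string)
  age: FAIL (0 is not > 0)
  email: FAIL ("not-an-email" does not contain @)
  active: FAIL ("yes" is not a boolean)

Result: INVALID (4 errors: name, age, email, active)

INVALID (4 errors: name, age, email, active)


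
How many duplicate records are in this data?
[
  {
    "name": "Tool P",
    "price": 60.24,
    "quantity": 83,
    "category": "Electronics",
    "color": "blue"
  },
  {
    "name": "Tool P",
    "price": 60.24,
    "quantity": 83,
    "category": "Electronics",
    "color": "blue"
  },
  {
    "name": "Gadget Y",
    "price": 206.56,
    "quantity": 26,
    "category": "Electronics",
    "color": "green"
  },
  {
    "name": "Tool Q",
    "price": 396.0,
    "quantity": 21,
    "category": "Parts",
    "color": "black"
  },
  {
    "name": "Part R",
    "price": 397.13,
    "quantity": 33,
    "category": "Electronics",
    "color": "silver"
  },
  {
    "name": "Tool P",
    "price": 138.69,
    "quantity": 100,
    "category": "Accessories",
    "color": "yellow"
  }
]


Checking 6 records for duplicates:

  Row 1: Tool P ($60.24, qty 83)
  Row 2: Tool P ($60.24, qty 83) <-- DUPLICATE
  Row 3: Gadget Y ($206.56, qty 26)
  Row 4: Tool Q ($396.0, qty 21)
  Row 5: Part R ($397.13, qty 33)
  Row 6: Tool P ($138.69, qty 100)

Duplicates found: 1
Unique records: 5

1 duplicates, 5 unique


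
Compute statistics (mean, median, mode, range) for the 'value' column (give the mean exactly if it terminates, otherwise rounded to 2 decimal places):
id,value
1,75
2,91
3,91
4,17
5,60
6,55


Data: [75, 91, 91, 17, 60, 55]
Count: 6
Sum: 389
Mean: 389/6 ≈ 64.83 (rounded to 2 decimal places)
Sorted: [17, 55, 60, 75, 91, 91]
Median: 67.5
Mode: 91 (2 times)
Range: 91 - 17 = 74
Min: 17, Max: 91

mean≈64.83, median=67.5, mode=91, range=74


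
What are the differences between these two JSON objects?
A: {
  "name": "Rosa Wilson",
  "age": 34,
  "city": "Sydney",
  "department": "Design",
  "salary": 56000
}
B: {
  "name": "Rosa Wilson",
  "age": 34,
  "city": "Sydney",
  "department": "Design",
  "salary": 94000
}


Comparing each field (in key order):
  name: same
  age: same
  city: same
  department: same
  salary: DIFFERENT
Differences:
  salary: 56000 -> 94000

1 field(s) changed

1 change: salary


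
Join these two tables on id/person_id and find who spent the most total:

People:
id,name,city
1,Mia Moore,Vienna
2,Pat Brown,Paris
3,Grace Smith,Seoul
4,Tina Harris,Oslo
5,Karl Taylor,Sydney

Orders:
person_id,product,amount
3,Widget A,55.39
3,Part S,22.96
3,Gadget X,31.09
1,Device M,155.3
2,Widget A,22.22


Join on: people.id = orders.person_id

Joined rows:
  Grace Smith (Seoul) bought Widget A for $55.39
  Grace Smith (Seoul) bought Part S for $22.96
  Grace Smith (Seoul) bought Gadget X for $31.09
  Mia Moore (Vienna) bought Device M for $155.3
  Pat Brown (Paris) bought Widget A for $22.22

Total per person:
  Mia Moore: $155.30
  Grace Smith: $109.44
  Pat Brown: $22.22

Top spender: Mia Moore ($155.30)

Mia Moore ($155.30)


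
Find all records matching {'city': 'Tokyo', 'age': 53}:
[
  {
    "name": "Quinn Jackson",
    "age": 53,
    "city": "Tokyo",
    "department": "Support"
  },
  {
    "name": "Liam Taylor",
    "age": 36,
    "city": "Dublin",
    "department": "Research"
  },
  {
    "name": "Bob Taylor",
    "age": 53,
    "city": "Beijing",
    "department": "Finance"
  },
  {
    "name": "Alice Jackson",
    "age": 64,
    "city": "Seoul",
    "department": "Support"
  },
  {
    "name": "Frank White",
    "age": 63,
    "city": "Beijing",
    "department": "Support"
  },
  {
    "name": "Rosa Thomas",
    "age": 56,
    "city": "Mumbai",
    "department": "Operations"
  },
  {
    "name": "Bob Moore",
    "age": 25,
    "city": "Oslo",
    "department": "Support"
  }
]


Search criteria: {'city': 'Tokyo', 'age': 53}

Checking 7 records:
  Quinn Jackson: {city: Tokyo, age: 53} <-- MATCH
  Liam Taylor: {city: Dublin, age: 36}
  Bob Taylor: {city: Beijing, age: 53}
  Alice Jackson: {city: Seoul, age: 64}
  Frank White: {city: Beijing, age: 63}
  Rosa Thomas: {city: Mumbai, age: 56}
  Bob Moore: {city: Oslo, age: 25}

Matches: ["Quinn Jackson"]

["Quinn Jackson"]


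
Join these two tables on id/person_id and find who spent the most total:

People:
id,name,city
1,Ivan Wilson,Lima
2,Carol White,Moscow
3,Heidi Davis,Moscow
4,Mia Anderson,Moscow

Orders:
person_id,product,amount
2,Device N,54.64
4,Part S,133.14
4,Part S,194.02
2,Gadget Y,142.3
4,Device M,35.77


Join on: people.id = orders.person_id

Joined rows:
  Carol White (Moscow) bought Device N for $54.64
  Mia Anderson (Moscow) bought Part S for $133.14
  Mia Anderson (Moscow) bought Part S for $194.02
  Carol White (Moscow) bought Gadget Y for $142.3
  Mia Anderson (Moscow) bought Device M for $35.77

Total per person:
  Mia Anderson: $362.93
  Carol White: $196.94

Top spender: Mia Anderson ($362.93)

Mia Anderson ($362.93)


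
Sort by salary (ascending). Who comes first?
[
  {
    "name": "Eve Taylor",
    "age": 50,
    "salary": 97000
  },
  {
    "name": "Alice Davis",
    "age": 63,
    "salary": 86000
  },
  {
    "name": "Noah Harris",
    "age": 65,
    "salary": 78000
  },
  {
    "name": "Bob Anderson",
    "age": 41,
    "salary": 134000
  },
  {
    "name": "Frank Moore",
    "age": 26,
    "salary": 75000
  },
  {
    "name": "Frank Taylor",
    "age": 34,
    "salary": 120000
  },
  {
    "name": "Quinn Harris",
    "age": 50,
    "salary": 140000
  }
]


Sort by: salary (ascending)

Sorted order:
  1. Frank Moore (salary = 75000)
  2. Noah Harris (salary = 78000)
  3. Alice Davis (salary = 86000)
  4. Eve Taylor (salary = 97000)
  5. Frank Taylor (salary = 120000)
  6. Bob Anderson (salary = 134000)
  7. Quinn Harris (salary = 140000)

First: Frank Moore

Frank Moore


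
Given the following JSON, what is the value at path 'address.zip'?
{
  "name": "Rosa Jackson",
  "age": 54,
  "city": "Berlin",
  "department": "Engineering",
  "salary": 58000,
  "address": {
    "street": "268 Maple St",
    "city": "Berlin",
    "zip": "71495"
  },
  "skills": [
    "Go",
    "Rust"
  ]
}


Query: address.zip
Path: address -> zip
Value: 71495

71495
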